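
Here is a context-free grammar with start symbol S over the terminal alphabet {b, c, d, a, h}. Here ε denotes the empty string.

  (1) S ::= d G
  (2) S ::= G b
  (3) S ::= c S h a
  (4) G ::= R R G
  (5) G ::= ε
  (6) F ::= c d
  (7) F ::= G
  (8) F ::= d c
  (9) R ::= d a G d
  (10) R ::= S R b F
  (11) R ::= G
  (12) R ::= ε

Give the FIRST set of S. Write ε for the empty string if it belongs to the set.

FIRST(S) = {b, c, d}  (via G b)
FIRST(G) = {ε, b, c, d}  (via R R G)
FIRST(F) = {ε, b, c, d}  (via G)
FIRST(R) = {ε, b, c, d}  (via S R b F, G)

{b, c, d}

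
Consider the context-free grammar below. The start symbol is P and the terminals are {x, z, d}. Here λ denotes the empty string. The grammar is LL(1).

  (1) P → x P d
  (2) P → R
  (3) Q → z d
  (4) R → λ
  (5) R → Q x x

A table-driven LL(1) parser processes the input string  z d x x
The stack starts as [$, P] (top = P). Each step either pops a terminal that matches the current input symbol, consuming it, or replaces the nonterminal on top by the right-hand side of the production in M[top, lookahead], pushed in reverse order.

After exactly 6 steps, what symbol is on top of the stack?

x

step 1: stack=$ P  input=z d x x $  — expand P → R
step 2: stack=$ R  input=z d x x $  — expand R → Q x x
step 3: stack=$ x x Q  input=z d x x $  — expand Q → z d
step 4: stack=$ x x d z  input=z d x x $  — match z
step 5: stack=$ x x d  input=d x x $  — match d
step 6: stack=$ x x  input=x x $  — match x
Stack after step 6: $ x (top = x).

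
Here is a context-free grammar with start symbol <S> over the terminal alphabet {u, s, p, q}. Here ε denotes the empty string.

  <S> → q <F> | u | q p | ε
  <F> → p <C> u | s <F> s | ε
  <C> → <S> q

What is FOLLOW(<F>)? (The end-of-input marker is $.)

FIRST(<S>) = {ε, q, u}
FIRST(<F>) = {ε, p, s}
FIRST(<C>) = {q, u}  (via <S> q)
FOLLOW(<S>) includes $ since <S> is the start symbol.
FOLLOW(<S>): in <C>→<S> q, <S> is followed by q with FIRST {q}. Thus FOLLOW(<S>) = {$, q}.
FOLLOW(<F>): in <S>→q <F>, the suffix after <F> is empty, so FOLLOW(<F>) ⊇ FOLLOW(<S>) = {$, q}; in <F>→s <F> s, <F> is followed by s with FIRST {s}. Thus FOLLOW(<F>) = {$, q, s}.
FOLLOW(<C>): in <F>→p <C> u, <C> is followed by u with FIRST {u}. Thus FOLLOW(<C>) = {u}.

{$, q, s}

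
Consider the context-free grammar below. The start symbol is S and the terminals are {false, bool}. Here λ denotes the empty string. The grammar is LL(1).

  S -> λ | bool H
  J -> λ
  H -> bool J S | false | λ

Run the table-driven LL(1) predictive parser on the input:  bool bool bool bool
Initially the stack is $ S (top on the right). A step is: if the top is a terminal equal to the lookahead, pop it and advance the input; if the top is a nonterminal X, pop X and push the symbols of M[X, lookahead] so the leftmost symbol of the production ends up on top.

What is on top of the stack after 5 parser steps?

     Stack       Input                  Action
  1  $ S         bool bool bool bool $  expand S -> bool H
  2  $ H bool    bool bool bool bool $  match bool
  3  $ H         bool bool bool $       expand H -> bool J S
  4  $ S J bool  bool bool bool $       match bool
  5  $ S J       bool bool $            expand J -> λ
Stack after step 5: $ S (top = S).

S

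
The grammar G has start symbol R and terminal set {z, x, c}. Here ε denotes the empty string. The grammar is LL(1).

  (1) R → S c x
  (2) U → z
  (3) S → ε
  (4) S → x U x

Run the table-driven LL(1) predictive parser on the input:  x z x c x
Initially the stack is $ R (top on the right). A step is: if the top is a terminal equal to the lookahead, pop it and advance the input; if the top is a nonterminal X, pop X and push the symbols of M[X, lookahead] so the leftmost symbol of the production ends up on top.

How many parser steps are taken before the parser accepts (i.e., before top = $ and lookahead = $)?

8

     Stack        Input        Action
  1  $ R          x z x c x $  expand R → S c x
  2  $ x c S      x z x c x $  expand S → x U x
  3  $ x c x U x  x z x c x $  match x
  4  $ x c x U    z x c x $    expand U → z
  5  $ x c x z    z x c x $    match z
  6  $ x c x      x c x $      match x
  7  $ x c        c x $        match c
  8  $ x          x $          match x
Accept reached after 8 steps.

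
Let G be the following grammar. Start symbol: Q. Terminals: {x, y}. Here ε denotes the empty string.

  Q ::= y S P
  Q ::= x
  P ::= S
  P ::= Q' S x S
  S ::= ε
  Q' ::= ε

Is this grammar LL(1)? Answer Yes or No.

Yes

FIRST(Q) = {x, y}
FIRST(P) = {ε, x}
FIRST(S) = {ε}
FIRST(Q') = {ε}
FOLLOW(Q) = {$}
FOLLOW(P) = {$}
FOLLOW(S) = {$, x}
FOLLOW(Q') = {x}
Each cell of M receives at most one production.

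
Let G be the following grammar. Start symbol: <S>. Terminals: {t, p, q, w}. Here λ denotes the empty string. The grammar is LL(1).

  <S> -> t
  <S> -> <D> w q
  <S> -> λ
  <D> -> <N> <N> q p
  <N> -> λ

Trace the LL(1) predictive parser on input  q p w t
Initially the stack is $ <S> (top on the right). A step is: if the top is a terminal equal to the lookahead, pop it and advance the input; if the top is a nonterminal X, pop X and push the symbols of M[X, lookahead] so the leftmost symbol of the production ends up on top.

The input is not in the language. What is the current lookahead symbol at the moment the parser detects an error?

t

step 1: stack=$ <S>  input=q p w t $  — expand <S> -> <D> w q
step 2: stack=$ q w <D>  input=q p w t $  — expand <D> -> <N> <N> q p
step 3: stack=$ q w p q <N> <N>  input=q p w t $  — expand <N> -> λ
step 4: stack=$ q w p q <N>  input=q p w t $  — expand <N> -> λ
step 5: stack=$ q w p q  input=q p w t $  — match q
step 6: stack=$ q w p  input=p w t $  — match p
step 7: stack=$ q w  input=w t $  — match w
step 8: stack=$ q  input=t $  — error: top is terminal q but lookahead is t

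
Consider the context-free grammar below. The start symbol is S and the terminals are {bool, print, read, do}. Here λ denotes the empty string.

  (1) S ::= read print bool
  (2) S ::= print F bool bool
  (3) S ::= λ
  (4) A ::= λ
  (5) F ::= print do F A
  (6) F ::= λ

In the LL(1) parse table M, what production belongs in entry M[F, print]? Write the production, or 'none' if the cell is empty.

FIRST(S) = {λ, print, read}
FIRST(A) = {λ}
FIRST(F) = {λ, print}
FOLLOW(S) includes $ since S is the start symbol.
FOLLOW(F): in S::=print F bool bool, F is followed by bool bool with FIRST {bool}; in F::=print do F A, F is followed by A with FIRST {λ}; in F::=print do F A, the suffix after F is nullable (adds nothing new). Thus FOLLOW(F) = {bool}.
For F ::= print do F A: FIRST(print do F A) = {print}, so it goes in M[F, t] for t ∈ {print}.
For F ::= λ: FIRST(λ) = {λ}, so it goes in M[F, t] for t ∈ {}; since λ ∈ FIRST, also for every t ∈ FOLLOW(F) = {bool}.

F ::= print do F A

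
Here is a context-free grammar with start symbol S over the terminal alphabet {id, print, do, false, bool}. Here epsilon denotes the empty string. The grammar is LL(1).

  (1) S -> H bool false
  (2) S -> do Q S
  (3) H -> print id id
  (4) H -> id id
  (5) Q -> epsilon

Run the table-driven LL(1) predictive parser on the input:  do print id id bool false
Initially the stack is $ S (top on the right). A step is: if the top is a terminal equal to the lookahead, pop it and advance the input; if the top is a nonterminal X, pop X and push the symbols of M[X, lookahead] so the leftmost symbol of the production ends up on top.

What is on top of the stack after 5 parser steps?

step 1: stack=$ S  input=do print id id bool false $  — expand S -> do Q S
step 2: stack=$ S Q do  input=do print id id bool false $  — match do
step 3: stack=$ S Q  input=print id id bool false $  — expand Q -> epsilon
step 4: stack=$ S  input=print id id bool false $  — expand S -> H bool false
step 5: stack=$ false bool H  input=print id id bool false $  — expand H -> print id id
Stack after step 5: $ false bool id id print (top = print).

print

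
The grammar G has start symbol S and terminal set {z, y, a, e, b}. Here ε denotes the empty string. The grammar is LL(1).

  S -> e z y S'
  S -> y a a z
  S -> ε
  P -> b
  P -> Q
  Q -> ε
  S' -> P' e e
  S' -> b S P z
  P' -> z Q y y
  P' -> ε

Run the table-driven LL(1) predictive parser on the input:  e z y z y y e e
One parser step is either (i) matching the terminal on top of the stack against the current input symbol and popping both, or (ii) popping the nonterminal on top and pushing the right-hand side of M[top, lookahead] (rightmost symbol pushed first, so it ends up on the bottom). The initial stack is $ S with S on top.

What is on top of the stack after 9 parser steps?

     Stack          Input              Action
  1  $ S            e z y z y y e e $  expand S -> e z y S'
  2  $ S' y z e     e z y z y y e e $  match e
  3  $ S' y z       z y z y y e e $    match z
  4  $ S' y         y z y y e e $      match y
  5  $ S'           z y y e e $        expand S' -> P' e e
  6  $ e e P'       z y y e e $        expand P' -> z Q y y
  7  $ e e y y Q z  z y y e e $        match z
  8  $ e e y y Q    y y e e $          expand Q -> ε
  9  $ e e y y      y y e e $          match y
Stack after step 9: $ e e y (top = y).

y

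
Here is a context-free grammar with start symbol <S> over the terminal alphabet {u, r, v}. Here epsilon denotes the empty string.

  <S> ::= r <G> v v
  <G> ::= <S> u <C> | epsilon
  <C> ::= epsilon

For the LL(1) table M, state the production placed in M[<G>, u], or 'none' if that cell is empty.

none

FIRST(<S>): from <S>::=r <G> v v we get {r}. So FIRST(<S>) = {r}.
FIRST(<C>): from <C>::=epsilon we get {epsilon}. So FIRST(<C>) = {epsilon}.
FIRST(<G>): from <G>::=<S> u <C> we get {r}; from <G>::=epsilon we get {epsilon}. So FIRST(<G>) = {epsilon, r}.
FOLLOW(<S>) includes $ since <S> is the start symbol.
FOLLOW(<G>): in <S>::=r <G> v v, <G> is followed by v v with FIRST {v}. Thus FOLLOW(<G>) = {v}.
For <G> ::= <S> u <C>: FIRST(<S> u <C>) = {r}, so it goes in M[<G>, t] for t ∈ {r}.
For <G> ::= epsilon: FIRST(epsilon) = {epsilon}, so it goes in M[<G>, t] for t ∈ {}; since epsilon ∈ FIRST, also for every t ∈ FOLLOW(<G>) = {v}.
None of these place a production in M[<G>, u].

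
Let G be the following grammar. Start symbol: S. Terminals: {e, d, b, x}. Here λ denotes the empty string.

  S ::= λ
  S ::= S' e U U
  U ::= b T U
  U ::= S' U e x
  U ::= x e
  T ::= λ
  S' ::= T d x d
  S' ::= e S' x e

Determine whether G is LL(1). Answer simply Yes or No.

Yes

FIRST(S) = {λ, d, e}
FIRST(U) = {b, d, e, x}
FIRST(T) = {λ}
FIRST(S') = {d, e}
FOLLOW(S) = {$}
FOLLOW(U) = {$, b, d, e, x}
FOLLOW(T) = {b, d, e, x}
FOLLOW(S') = {b, d, e, x}
Each cell of M receives at most one production.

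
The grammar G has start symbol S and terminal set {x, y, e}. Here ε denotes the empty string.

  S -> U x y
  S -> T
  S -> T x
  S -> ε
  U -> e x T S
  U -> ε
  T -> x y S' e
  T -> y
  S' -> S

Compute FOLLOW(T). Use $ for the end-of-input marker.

FIRST(U) = {ε, e}
FIRST(T) = {x, y}
FIRST(S) = {ε, e, x, y}  (via U x y, T, T x)
FIRST(S') = {ε, e, x, y}  (via S)
FOLLOW(S) includes $ since S is the start symbol.
FOLLOW(U): in S->U x y, U is followed by x y with FIRST {x}. Thus FOLLOW(U) = {x}.
FOLLOW(S'): in T->x y S' e, S' is followed by e with FIRST {e}. Thus FOLLOW(S') = {e}.
FOLLOW(S): in U->e x T S, the suffix after S is empty, so FOLLOW(S) ⊇ FOLLOW(U) = {x}; in S'->S, the suffix after S is empty, so FOLLOW(S) ⊇ FOLLOW(S') = {e}. Thus FOLLOW(S) = {$, e, x}.
FOLLOW(T): in S->T, the suffix after T is empty, so FOLLOW(T) ⊇ FOLLOW(S) = {$, e, x}; in S->T x, T is followed by x with FIRST {x}; in U->e x T S, T is followed by S with FIRST {ε, e, x, y}; in U->e x T S, the suffix after T is nullable, so FOLLOW(T) ⊇ FOLLOW(U) = {x}. Thus FOLLOW(T) = {$, e, x, y}.

{$, e, x, y}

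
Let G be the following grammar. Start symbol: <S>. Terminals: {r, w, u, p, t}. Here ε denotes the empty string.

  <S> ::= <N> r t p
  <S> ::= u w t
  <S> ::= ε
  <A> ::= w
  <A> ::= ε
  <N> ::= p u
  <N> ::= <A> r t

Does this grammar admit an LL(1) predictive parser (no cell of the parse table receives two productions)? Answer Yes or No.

Yes

FIRST(<S>) = {ε, p, r, u, w}
FIRST(<A>) = {ε, w}
FIRST(<N>) = {p, r, w}
FOLLOW(<S>) = {$}
FOLLOW(<A>) = {r}
FOLLOW(<N>) = {r}
Each cell of M receives at most one production.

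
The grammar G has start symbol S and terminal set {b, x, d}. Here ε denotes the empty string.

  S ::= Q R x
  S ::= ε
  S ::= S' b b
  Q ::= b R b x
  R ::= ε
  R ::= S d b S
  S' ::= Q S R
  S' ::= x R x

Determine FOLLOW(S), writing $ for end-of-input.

FIRST(Q) = {b}
FIRST(S') = {b, x}  (via Q S R)
FIRST(S) = {ε, b, x}  (via Q R x, S' b b)
FIRST(R) = {ε, b, d, x}  (via S d b S)
FOLLOW(S) includes $ since S is the start symbol.
FOLLOW(S'): in S::=S' b b, S' is followed by b b with FIRST {b}. Thus FOLLOW(S') = {b}.
FOLLOW(Q): in S::=Q R x, Q is followed by R x with FIRST {b, d, x}; in S'::=Q S R, Q is followed by S R with FIRST {ε, b, d, x}; in S'::=Q S R, the suffix after Q is nullable, so FOLLOW(Q) ⊇ FOLLOW(S') = {b}. Thus FOLLOW(Q) = {b, d, x}.
FOLLOW(R): in S::=Q R x, R is followed by x with FIRST {x}; in Q::=b R b x, R is followed by b x with FIRST {b}; in S'::=Q S R, the suffix after R is empty, so FOLLOW(R) ⊇ FOLLOW(S') = {b}; in S'::=x R x, R is followed by x with FIRST {x}. Thus FOLLOW(R) = {b, x}.
FOLLOW(S): in R::=S d b S (occurrence 1), S is followed by d b S with FIRST {d}; in R::=S d b S (occurrence 2), the suffix after S is empty, so FOLLOW(S) ⊇ FOLLOW(R) = {b, x}; in S'::=Q S R, S is followed by R with FIRST {ε, b, d, x}; in S'::=Q S R, the suffix after S is nullable, so FOLLOW(S) ⊇ FOLLOW(S') = {b}. Thus FOLLOW(S) = {$, b, d, x}.

{$, b, d, x}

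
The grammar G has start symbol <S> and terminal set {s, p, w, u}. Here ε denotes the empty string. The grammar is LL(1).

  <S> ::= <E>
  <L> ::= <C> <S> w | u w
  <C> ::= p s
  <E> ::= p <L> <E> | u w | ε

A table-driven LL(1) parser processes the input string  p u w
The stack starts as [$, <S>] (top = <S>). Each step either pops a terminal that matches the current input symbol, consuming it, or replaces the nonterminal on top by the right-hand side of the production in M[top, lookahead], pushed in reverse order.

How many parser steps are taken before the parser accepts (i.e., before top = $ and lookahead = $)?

     Stack        Input    Action
  1  $ <S>        p u w $  expand <S> ::= <E>
  2  $ <E>        p u w $  expand <E> ::= p <L> <E>
  3  $ <E> <L> p  p u w $  match p
  4  $ <E> <L>    u w $    expand <L> ::= u w
  5  $ <E> w u    u w $    match u
  6  $ <E> w      w $      match w
  7  $ <E>        $        expand <E> ::= ε
Accept reached after 7 steps.

7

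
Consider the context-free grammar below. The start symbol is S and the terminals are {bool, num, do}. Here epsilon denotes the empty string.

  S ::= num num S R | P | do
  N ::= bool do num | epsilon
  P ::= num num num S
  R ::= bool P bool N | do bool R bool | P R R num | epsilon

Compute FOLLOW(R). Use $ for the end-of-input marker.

FIRST(N) = {epsilon, bool}
FIRST(P) = {num}
FIRST(S) = {do, num}  (via P)
FIRST(R) = {epsilon, bool, do, num}  (via P R R num)
FOLLOW(S) includes $ since S is the start symbol.
FOLLOW(S): in S::=num num S R, S is followed by R with FIRST {epsilon, bool, do, num}; in S::=num num S R, the suffix after S is nullable (adds nothing new); in P::=num num num S, the suffix after S is empty, so FOLLOW(S) ⊇ FOLLOW(P) = {$, bool, do, num}. Thus FOLLOW(S) = {$, bool, do, num}.
FOLLOW(P): in S::=P, the suffix after P is empty, so FOLLOW(P) ⊇ FOLLOW(S) = {$, bool, do, num}; in R::=bool P bool N, P is followed by bool N with FIRST {bool}; in R::=P R R num, P is followed by R R num with FIRST {bool, do, num}. Thus FOLLOW(P) = {$, bool, do, num}.
FOLLOW(R): in S::=num num S R, the suffix after R is empty, so FOLLOW(R) ⊇ FOLLOW(S) = {$, bool, do, num}; in R::=do bool R bool, R is followed by bool with FIRST {bool}; in R::=P R R num (occurrence 1), R is followed by R num with FIRST {bool, do, num}; in R::=P R R num (occurrence 2), R is followed by num with FIRST {num}. Thus FOLLOW(R) = {$, bool, do, num}.
FOLLOW(N): in R::=bool P bool N, the suffix after N is empty, so FOLLOW(N) ⊇ FOLLOW(R) = {$, bool, do, num}. Thus FOLLOW(N) = {$, bool, do, num}.

{$, bool, do, num}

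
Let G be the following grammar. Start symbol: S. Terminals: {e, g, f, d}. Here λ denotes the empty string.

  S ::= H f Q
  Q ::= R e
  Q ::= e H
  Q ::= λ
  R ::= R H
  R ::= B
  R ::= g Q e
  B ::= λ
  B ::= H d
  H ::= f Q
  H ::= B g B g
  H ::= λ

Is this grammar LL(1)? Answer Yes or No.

No

FIRST(S) = {d, f, g}
FIRST(Q) = {λ, d, e, f, g}
FIRST(R) = {λ, d, f, g}
FIRST(B) = {λ, d, f, g}
FIRST(H) = {λ, d, f, g}
FOLLOW(S) = {$}
FOLLOW(Q) = {$, d, e, f, g}
FOLLOW(R) = {d, e, f, g}
FOLLOW(B) = {d, e, f, g}
FOLLOW(H) = {$, d, e, f, g}
Cell M[B, d] receives both B ::= λ and B ::= H d — the grammar is not LL(1).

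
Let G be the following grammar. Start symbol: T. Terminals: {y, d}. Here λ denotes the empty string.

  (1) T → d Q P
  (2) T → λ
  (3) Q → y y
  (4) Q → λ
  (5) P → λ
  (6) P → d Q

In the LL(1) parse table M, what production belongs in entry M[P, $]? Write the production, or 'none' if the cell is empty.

FIRST(T): from T→d Q P we get {d}; from T→λ we get {λ}. So FIRST(T) = {λ, d}.
FIRST(Q): from Q→y y we get {y}; from Q→λ we get {λ}. So FIRST(Q) = {λ, y}.
FIRST(P): from P→λ we get {λ}; from P→d Q we get {d}. So FIRST(P) = {λ, d}.
FOLLOW(T) includes $ since T is the start symbol.
FOLLOW(T): T appears on no right-hand side. Thus FOLLOW(T) = {$}.
FOLLOW(P): in T→d Q P, the suffix after P is empty, so FOLLOW(P) ⊇ FOLLOW(T) = {$}. Thus FOLLOW(P) = {$}.
For P → λ: FIRST(λ) = {λ}, so it goes in M[P, t] for t ∈ {}; since λ ∈ FIRST, also for every t ∈ FOLLOW(P) = {$}.
For P → d Q: FIRST(d Q) = {d}, so it goes in M[P, t] for t ∈ {d}.

P → λ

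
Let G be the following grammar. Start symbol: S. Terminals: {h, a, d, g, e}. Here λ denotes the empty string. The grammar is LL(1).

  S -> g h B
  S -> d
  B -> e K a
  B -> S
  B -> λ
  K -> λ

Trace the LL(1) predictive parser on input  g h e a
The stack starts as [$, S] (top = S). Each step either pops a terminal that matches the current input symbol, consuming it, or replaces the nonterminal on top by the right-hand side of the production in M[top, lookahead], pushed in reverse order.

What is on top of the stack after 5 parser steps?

step 1: stack=$ S  input=g h e a $  — expand S -> g h B
step 2: stack=$ B h g  input=g h e a $  — match g
step 3: stack=$ B h  input=h e a $  — match h
step 4: stack=$ B  input=e a $  — expand B -> e K a
step 5: stack=$ a K e  input=e a $  — match e
Stack after step 5: $ a K (top = K).

K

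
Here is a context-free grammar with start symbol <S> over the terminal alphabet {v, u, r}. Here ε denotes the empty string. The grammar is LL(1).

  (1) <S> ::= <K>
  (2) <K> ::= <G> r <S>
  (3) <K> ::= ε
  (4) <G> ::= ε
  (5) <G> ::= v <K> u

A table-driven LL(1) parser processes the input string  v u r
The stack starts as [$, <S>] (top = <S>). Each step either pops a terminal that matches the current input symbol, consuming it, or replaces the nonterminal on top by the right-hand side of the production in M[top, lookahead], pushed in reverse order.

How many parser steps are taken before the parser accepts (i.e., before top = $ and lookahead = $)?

step 1: stack=$ <S>  input=v u r $  — expand <S> ::= <K>
step 2: stack=$ <K>  input=v u r $  — expand <K> ::= <G> r <S>
step 3: stack=$ <S> r <G>  input=v u r $  — expand <G> ::= v <K> u
step 4: stack=$ <S> r u <K> v  input=v u r $  — match v
step 5: stack=$ <S> r u <K>  input=u r $  — expand <K> ::= ε
step 6: stack=$ <S> r u  input=u r $  — match u
step 7: stack=$ <S> r  input=r $  — match r
step 8: stack=$ <S>  input=$  — expand <S> ::= <K>
step 9: stack=$ <K>  input=$  — expand <K> ::= ε
Accept reached after 9 steps.

9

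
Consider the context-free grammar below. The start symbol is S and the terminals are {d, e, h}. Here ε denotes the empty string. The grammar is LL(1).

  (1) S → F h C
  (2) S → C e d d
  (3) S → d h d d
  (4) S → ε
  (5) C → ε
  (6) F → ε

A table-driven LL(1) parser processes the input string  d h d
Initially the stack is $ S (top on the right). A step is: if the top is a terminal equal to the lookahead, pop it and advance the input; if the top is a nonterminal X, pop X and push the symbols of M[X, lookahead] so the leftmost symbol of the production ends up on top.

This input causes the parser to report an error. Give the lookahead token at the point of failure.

$

step 1: stack=$ S  input=d h d $  — expand S → d h d d
step 2: stack=$ d d h d  input=d h d $  — match d
step 3: stack=$ d d h  input=h d $  — match h
step 4: stack=$ d d  input=d $  — match d
step 5: stack=$ d  input=$  — error: top is terminal d but lookahead is $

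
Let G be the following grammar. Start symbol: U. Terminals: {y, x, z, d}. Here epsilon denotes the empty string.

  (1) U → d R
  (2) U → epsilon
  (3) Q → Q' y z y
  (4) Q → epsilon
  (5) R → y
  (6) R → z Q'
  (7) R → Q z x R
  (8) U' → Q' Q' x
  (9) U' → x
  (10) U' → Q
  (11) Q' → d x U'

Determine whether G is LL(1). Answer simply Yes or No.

No

FIRST(U) = {epsilon, d}
FIRST(Q) = {epsilon, d}
FIRST(R) = {d, y, z}
FIRST(U') = {epsilon, d, x}
FIRST(Q') = {d}
FOLLOW(U) = {$}
FOLLOW(Q) = {$, d, x, y, z}
FOLLOW(R) = {$}
FOLLOW(U') = {$, d, x, y}
FOLLOW(Q') = {$, d, x, y}
Cell M[Q, d] receives both Q → Q' y z y and Q → epsilon — the grammar is not LL(1).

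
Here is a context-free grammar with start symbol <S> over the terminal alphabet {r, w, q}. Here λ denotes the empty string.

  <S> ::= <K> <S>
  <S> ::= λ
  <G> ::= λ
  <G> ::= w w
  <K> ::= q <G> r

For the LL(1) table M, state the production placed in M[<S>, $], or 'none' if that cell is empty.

FIRST(<G>): from <G>::=λ we get {λ}; from <G>::=w w we get {w}. So FIRST(<G>) = {λ, w}.
FIRST(<K>): from <K>::=q <G> r we get {q}. So FIRST(<K>) = {q}.
FIRST(<S>): from <S>::=<K> <S> we get {q}; from <S>::=λ we get {λ}. So FIRST(<S>) = {λ, q}.
FOLLOW(<S>) includes $ since <S> is the start symbol.
FOLLOW(<S>): in <S>::=<K> <S>, the suffix after <S> is empty (adds nothing new). Thus FOLLOW(<S>) = {$}.
For <S> ::= <K> <S>: FIRST(<K> <S>) = {q}, so it goes in M[<S>, t] for t ∈ {q}.
For <S> ::= λ: FIRST(λ) = {λ}, so it goes in M[<S>, t] for t ∈ {}; since λ ∈ FIRST, also for every t ∈ FOLLOW(<S>) = {$}.

<S> ::= λ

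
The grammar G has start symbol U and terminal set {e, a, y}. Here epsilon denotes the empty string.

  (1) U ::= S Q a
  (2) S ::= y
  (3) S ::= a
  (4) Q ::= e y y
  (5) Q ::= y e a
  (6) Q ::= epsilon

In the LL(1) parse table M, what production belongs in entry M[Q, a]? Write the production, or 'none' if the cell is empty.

Q ::= epsilon

FIRST(S) = {a, y}
FIRST(Q) = {epsilon, e, y}
FIRST(U) = {a, y}  (via S Q a)
FOLLOW(U) includes $ since U is the start symbol.
FOLLOW(Q): in U::=S Q a, Q is followed by a with FIRST {a}. Thus FOLLOW(Q) = {a}.
For Q ::= e y y: FIRST(e y y) = {e}, so it goes in M[Q, t] for t ∈ {e}.
For Q ::= y e a: FIRST(y e a) = {y}, so it goes in M[Q, t] for t ∈ {y}.
For Q ::= epsilon: FIRST(epsilon) = {epsilon}, so it goes in M[Q, t] for t ∈ {}; since epsilon ∈ FIRST, also for every t ∈ FOLLOW(Q) = {a}.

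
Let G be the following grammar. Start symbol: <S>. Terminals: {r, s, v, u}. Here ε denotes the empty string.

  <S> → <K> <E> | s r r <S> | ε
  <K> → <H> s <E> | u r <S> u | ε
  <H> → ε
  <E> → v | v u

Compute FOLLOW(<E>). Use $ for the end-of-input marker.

FIRST(<H>) = {ε}
FIRST(<E>) = {v}
FIRST(<K>) = {ε, s, u}  (via <H> s <E>)
FIRST(<S>) = {ε, s, u, v}  (via <K> <E>)
FOLLOW(<S>) includes $ since <S> is the start symbol.
FOLLOW(<S>): in <S>→s r r <S>, the suffix after <S> is empty (adds nothing new); in <K>→u r <S> u, <S> is followed by u with FIRST {u}. Thus FOLLOW(<S>) = {$, u}.
FOLLOW(<K>): in <S>→<K> <E>, <K> is followed by <E> with FIRST {v}. Thus FOLLOW(<K>) = {v}.
FOLLOW(<H>): in <K>→<H> s <E>, <H> is followed by s <E> with FIRST {s}. Thus FOLLOW(<H>) = {s}.
FOLLOW(<E>): in <S>→<K> <E>, the suffix after <E> is empty, so FOLLOW(<E>) ⊇ FOLLOW(<S>) = {$, u}; in <K>→<H> s <E>, the suffix after <E> is empty, so FOLLOW(<E>) ⊇ FOLLOW(<K>) = {v}. Thus FOLLOW(<E>) = {$, u, v}.

{$, u, v}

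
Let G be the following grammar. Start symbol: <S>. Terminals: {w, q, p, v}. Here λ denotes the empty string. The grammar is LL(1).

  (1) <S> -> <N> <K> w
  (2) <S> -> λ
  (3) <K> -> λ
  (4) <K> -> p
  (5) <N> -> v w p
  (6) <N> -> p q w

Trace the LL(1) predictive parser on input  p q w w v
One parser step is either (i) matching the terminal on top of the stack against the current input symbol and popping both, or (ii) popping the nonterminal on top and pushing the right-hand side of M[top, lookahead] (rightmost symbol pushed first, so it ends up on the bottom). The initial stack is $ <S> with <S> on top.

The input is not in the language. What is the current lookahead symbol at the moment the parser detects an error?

v

     Stack          Input        Action
  1  $ <S>          p q w w v $  expand <S> -> <N> <K> w
  2  $ w <K> <N>    p q w w v $  expand <N> -> p q w
  3  $ w <K> w q p  p q w w v $  match p
  4  $ w <K> w q    q w w v $    match q
  5  $ w <K> w      w w v $      match w
  6  $ w <K>        w v $        expand <K> -> λ
  7  $ w            w v $        match w
  8  $              v $          error: stack empty but input remains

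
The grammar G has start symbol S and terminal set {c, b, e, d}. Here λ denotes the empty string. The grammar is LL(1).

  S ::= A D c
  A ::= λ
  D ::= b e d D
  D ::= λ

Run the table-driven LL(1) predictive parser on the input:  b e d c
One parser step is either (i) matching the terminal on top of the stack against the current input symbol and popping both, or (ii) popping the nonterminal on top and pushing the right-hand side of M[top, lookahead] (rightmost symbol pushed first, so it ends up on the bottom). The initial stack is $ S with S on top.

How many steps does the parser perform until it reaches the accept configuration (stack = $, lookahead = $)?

step 1: stack=$ S  input=b e d c $  — expand S ::= A D c
step 2: stack=$ c D A  input=b e d c $  — expand A ::= λ
step 3: stack=$ c D  input=b e d c $  — expand D ::= b e d D
step 4: stack=$ c D d e b  input=b e d c $  — match b
step 5: stack=$ c D d e  input=e d c $  — match e
step 6: stack=$ c D d  input=d c $  — match d
step 7: stack=$ c D  input=c $  — expand D ::= λ
step 8: stack=$ c  input=c $  — match c
Accept reached after 8 steps.

8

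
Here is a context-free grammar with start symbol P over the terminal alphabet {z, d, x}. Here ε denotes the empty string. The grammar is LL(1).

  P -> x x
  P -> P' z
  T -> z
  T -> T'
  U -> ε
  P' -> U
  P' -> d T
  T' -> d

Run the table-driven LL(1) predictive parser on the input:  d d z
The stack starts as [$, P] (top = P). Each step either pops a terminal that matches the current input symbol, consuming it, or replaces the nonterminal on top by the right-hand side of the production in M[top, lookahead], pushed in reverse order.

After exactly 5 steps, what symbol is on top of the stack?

d

step 1: stack=$ P  input=d d z $  — expand P -> P' z
step 2: stack=$ z P'  input=d d z $  — expand P' -> d T
step 3: stack=$ z T d  input=d d z $  — match d
step 4: stack=$ z T  input=d z $  — expand T -> T'
step 5: stack=$ z T'  input=d z $  — expand T' -> d
Stack after step 5: $ z d (top = d).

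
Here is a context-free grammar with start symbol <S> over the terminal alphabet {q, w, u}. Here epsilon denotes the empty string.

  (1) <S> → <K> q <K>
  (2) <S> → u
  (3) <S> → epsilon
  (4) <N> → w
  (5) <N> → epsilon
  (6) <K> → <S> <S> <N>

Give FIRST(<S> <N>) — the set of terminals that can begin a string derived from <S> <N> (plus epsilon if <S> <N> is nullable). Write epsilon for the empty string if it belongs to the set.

{epsilon, q, u, w}

FIRST(<N>) = {epsilon, w}
FIRST(<S>) = {epsilon, q, u, w}  (via <K> q <K>)
FIRST(<K>) = {epsilon, q, u, w}  (via <S> <S> <N>)
FIRST(<S> <N>): take FIRST of each symbol in turn, carrying on past any symbol whose FIRST contains epsilon; result {epsilon, q, u, w}.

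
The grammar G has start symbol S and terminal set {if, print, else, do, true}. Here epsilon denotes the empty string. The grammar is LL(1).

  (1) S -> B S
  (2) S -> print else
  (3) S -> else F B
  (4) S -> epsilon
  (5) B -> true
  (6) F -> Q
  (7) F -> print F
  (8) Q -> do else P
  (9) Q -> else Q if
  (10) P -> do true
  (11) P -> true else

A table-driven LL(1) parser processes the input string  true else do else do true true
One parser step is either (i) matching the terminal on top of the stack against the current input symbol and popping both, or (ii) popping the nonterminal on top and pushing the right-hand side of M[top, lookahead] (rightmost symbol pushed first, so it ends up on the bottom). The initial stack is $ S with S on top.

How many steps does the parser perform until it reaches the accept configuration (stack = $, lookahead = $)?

14

      Stack          Input                             Action
   1  $ S            true else do else do true true $  expand S -> B S
   2  $ S B          true else do else do true true $  expand B -> true
   3  $ S true       true else do else do true true $  match true
   4  $ S            else do else do true true $       expand S -> else F B
   5  $ B F else     else do else do true true $       match else
   6  $ B F          do else do true true $            expand F -> Q
   7  $ B Q          do else do true true $            expand Q -> do else P
   8  $ B P else do  do else do true true $            match do
   9  $ B P else     else do true true $               match else
  10  $ B P          do true true $                    expand P -> do true
  11  $ B true do    do true true $                    match do
  12  $ B true       true true $                       match true
  13  $ B            true $                            expand B -> true
  14  $ true         true $                            match true
Accept reached after 14 steps.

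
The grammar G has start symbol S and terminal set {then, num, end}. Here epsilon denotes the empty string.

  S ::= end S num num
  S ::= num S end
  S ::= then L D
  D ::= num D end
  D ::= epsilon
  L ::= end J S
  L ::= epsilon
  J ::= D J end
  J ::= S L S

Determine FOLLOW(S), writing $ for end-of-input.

FIRST(S) = {end, num, then}
FIRST(D) = {epsilon, num}
FIRST(L) = {epsilon, end}
FIRST(J) = {end, num, then}  (via D J end, S L S)
FOLLOW(S) includes $ since S is the start symbol.
FOLLOW(J): in L::=end J S, J is followed by S with FIRST {end, num, then}; in J::=D J end, J is followed by end with FIRST {end}. Thus FOLLOW(J) = {end, num, then}.
FOLLOW(S): in S::=end S num num, S is followed by num num with FIRST {num}; in S::=num S end, S is followed by end with FIRST {end}; in L::=end J S, the suffix after S is empty, so FOLLOW(S) ⊇ FOLLOW(L) = {$, end, num, then}; in J::=S L S (occurrence 1), S is followed by L S with FIRST {end, num, then}; in J::=S L S (occurrence 2), the suffix after S is empty, so FOLLOW(S) ⊇ FOLLOW(J) = {end, num, then}. Thus FOLLOW(S) = {$, end, num, then}.
FOLLOW(D): in S::=then L D, the suffix after D is empty, so FOLLOW(D) ⊇ FOLLOW(S) = {$, end, num, then}; in D::=num D end, D is followed by end with FIRST {end}; in J::=D J end, D is followed by J end with FIRST {end, num, then}. Thus FOLLOW(D) = {$, end, num, then}.
FOLLOW(L): in S::=then L D, L is followed by D with FIRST {epsilon, num}; in S::=then L D, the suffix after L is nullable, so FOLLOW(L) ⊇ FOLLOW(S) = {$, end, num, then}; in J::=S L S, L is followed by S with FIRST {end, num, then}. Thus FOLLOW(L) = {$, end, num, then}.

{$, end, num, then}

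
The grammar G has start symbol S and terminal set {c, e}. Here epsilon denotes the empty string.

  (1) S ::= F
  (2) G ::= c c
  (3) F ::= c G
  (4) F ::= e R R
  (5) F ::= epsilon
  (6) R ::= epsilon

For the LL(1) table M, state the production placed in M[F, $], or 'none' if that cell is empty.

FIRST(G) = {c}
FIRST(F) = {epsilon, c, e}
FIRST(R) = {epsilon}
FIRST(S) = {epsilon, c, e}  (via F)
FOLLOW(S) includes $ since S is the start symbol.
FOLLOW(S): S appears on no right-hand side. Thus FOLLOW(S) = {$}.
FOLLOW(F): in S::=F, the suffix after F is empty, so FOLLOW(F) ⊇ FOLLOW(S) = {$}. Thus FOLLOW(F) = {$}.
For F ::= c G: FIRST(c G) = {c}, so it goes in M[F, t] for t ∈ {c}.
For F ::= e R R: FIRST(e R R) = {e}, so it goes in M[F, t] for t ∈ {e}.
For F ::= epsilon: FIRST(epsilon) = {epsilon}, so it goes in M[F, t] for t ∈ {}; since epsilon ∈ FIRST, also for every t ∈ FOLLOW(F) = {$}.

F ::= epsilon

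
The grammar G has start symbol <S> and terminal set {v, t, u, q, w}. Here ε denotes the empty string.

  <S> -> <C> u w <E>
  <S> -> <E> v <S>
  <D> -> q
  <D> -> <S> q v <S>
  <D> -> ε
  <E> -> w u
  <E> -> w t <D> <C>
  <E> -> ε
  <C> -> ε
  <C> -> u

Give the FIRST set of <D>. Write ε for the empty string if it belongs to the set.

{ε, q, u, v, w}

FIRST(<E>) = {ε, w}
FIRST(<C>) = {ε, u}
FIRST(<S>) = {u, v, w}  (via <C> u w <E>, <E> v <S>)
FIRST(<D>) = {ε, q, u, v, w}  (via <S> q v <S>)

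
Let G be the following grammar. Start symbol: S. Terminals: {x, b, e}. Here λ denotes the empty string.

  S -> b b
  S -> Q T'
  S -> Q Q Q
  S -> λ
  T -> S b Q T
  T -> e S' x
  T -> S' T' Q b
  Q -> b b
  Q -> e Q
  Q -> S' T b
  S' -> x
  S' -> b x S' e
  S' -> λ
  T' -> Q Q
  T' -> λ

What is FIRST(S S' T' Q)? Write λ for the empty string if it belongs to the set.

{b, e, x}

FIRST(S') = {λ, b, x}
FIRST(S) = {λ, b, e, x}  (via Q T', Q Q Q)
FIRST(T) = {b, e, x}  (via S b Q T, S' T' Q b)
FIRST(Q) = {b, e, x}  (via S' T b)
FIRST(T') = {λ, b, e, x}  (via Q Q)
FIRST(S S' T' Q): take FIRST of each symbol in turn, carrying on past any symbol whose FIRST contains λ; result {b, e, x}.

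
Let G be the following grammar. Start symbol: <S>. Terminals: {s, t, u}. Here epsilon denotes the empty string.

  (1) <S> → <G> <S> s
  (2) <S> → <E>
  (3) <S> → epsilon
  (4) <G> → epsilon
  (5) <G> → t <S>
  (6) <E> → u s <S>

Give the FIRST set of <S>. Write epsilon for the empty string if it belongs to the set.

{epsilon, s, t, u}

FIRST(<G>) = {epsilon, t}
FIRST(<E>) = {u}
FIRST(<S>) = {epsilon, s, t, u}  (via <G> <S> s, <E>)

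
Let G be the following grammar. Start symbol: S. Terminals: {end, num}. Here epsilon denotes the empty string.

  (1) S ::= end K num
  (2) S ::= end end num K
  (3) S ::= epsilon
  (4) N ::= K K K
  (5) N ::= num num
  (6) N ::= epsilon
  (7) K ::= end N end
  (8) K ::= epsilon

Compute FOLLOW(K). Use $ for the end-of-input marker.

FIRST(S) = {epsilon, end}
FIRST(K) = {epsilon, end}
FIRST(N) = {epsilon, end, num}  (via K K K)
FOLLOW(S) includes $ since S is the start symbol.
FOLLOW(S): S appears on no right-hand side. Thus FOLLOW(S) = {$}.
FOLLOW(N): in K::=end N end, N is followed by end with FIRST {end}. Thus FOLLOW(N) = {end}.
FOLLOW(K): in S::=end K num, K is followed by num with FIRST {num}; in S::=end end num K, the suffix after K is empty, so FOLLOW(K) ⊇ FOLLOW(S) = {$}; in N::=K K K (occurrence 1), K is followed by K K with FIRST {epsilon, end}; in N::=K K K (occurrence 1), the suffix after K is nullable, so FOLLOW(K) ⊇ FOLLOW(N) = {end}; in N::=K K K (occurrence 2), K is followed by K with FIRST {epsilon, end}; in N::=K K K (occurrence 2), the suffix after K is nullable, so FOLLOW(K) ⊇ FOLLOW(N) = {end}; in N::=K K K (occurrence 3), the suffix after K is empty, so FOLLOW(K) ⊇ FOLLOW(N) = {end}. Thus FOLLOW(K) = {$, end, num}.

{$, end, num}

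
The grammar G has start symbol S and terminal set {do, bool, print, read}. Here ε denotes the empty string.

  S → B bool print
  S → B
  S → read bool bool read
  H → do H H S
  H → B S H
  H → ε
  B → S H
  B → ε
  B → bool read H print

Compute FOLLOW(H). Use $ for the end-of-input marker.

{$, bool, do, print, read}

FIRST(S): from S→B bool print we get {bool, do, read}; from S→B we get {ε, bool, do, read}; from S→read bool bool read we get {read}. So FIRST(S) = {ε, bool, do, read}.
FIRST(H): from H→do H H S we get {do}; from H→B S H we get {ε, bool, do, read}; from H→ε we get {ε}. So FIRST(H) = {ε, bool, do, read}.
FIRST(B): from B→S H we get {ε, bool, do, read}; from B→ε we get {ε}; from B→bool read H print we get {bool}. So FIRST(B) = {ε, bool, do, read}.
FOLLOW(S) includes $ since S is the start symbol.
FOLLOW(S): in H→do H H S, the suffix after S is empty, so FOLLOW(S) ⊇ FOLLOW(H) = {$, bool, do, print, read}; in H→B S H, S is followed by H with FIRST {ε, bool, do, read}; in H→B S H, the suffix after S is nullable, so FOLLOW(S) ⊇ FOLLOW(H) = {$, bool, do, print, read}; in B→S H, S is followed by H with FIRST {ε, bool, do, read}; in B→S H, the suffix after S is nullable, so FOLLOW(S) ⊇ FOLLOW(B) = {$, bool, do, print, read}. Thus FOLLOW(S) = {$, bool, do, print, read}.
FOLLOW(H): in H→do H H S (occurrence 1), H is followed by H S with FIRST {ε, bool, do, read}; in H→do H H S (occurrence 1), the suffix after H is nullable (adds nothing new); in H→do H H S (occurrence 2), H is followed by S with FIRST {ε, bool, do, read}; in H→do H H S (occurrence 2), the suffix after H is nullable (adds nothing new); in H→B S H, the suffix after H is empty (adds nothing new); in B→S H, the suffix after H is empty, so FOLLOW(H) ⊇ FOLLOW(B) = {$, bool, do, print, read}; in B→bool read H print, H is followed by print with FIRST {print}. Thus FOLLOW(H) = {$, bool, do, print, read}.
FOLLOW(B): in S→B bool print, B is followed by bool print with FIRST {bool}; in S→B, the suffix after B is empty, so FOLLOW(B) ⊇ FOLLOW(S) = {$, bool, do, print, read}; in H→B S H, B is followed by S H with FIRST {ε, bool, do, read}; in H→B S H, the suffix after B is nullable, so FOLLOW(B) ⊇ FOLLOW(H) = {$, bool, do, print, read}. Thus FOLLOW(B) = {$, bool, do, print, read}.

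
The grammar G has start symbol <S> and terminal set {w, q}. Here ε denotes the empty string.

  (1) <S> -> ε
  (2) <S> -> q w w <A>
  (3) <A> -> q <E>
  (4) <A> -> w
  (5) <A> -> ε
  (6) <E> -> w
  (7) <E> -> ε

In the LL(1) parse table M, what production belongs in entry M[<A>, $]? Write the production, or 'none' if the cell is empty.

FIRST(<S>): from <S>->ε we get {ε}; from <S>->q w w <A> we get {q}. So FIRST(<S>) = {ε, q}.
FIRST(<A>): from <A>->q <E> we get {q}; from <A>->w we get {w}; from <A>->ε we get {ε}. So FIRST(<A>) = {ε, q, w}.
FIRST(<E>): from <E>->w we get {w}; from <E>->ε we get {ε}. So FIRST(<E>) = {ε, w}.
FOLLOW(<S>) includes $ since <S> is the start symbol.
FOLLOW(<S>): <S> appears on no right-hand side. Thus FOLLOW(<S>) = {$}.
FOLLOW(<A>): in <S>->q w w <A>, the suffix after <A> is empty, so FOLLOW(<A>) ⊇ FOLLOW(<S>) = {$}. Thus FOLLOW(<A>) = {$}.
For <A> -> q <E>: FIRST(q <E>) = {q}, so it goes in M[<A>, t] for t ∈ {q}.
For <A> -> w: FIRST(w) = {w}, so it goes in M[<A>, t] for t ∈ {w}.
For <A> -> ε: FIRST(ε) = {ε}, so it goes in M[<A>, t] for t ∈ {}; since ε ∈ FIRST, also for every t ∈ FOLLOW(<A>) = {$}.

<A> -> ε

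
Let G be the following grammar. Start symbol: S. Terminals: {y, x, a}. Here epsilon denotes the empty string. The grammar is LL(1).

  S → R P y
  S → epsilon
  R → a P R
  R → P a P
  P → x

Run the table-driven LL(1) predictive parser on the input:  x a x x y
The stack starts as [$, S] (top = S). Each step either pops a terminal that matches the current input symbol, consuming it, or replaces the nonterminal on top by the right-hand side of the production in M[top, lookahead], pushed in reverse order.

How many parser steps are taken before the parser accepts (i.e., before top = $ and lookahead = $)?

      Stack        Input        Action
   1  $ S          x a x x y $  expand S → R P y
   2  $ y P R      x a x x y $  expand R → P a P
   3  $ y P P a P  x a x x y $  expand P → x
   4  $ y P P a x  x a x x y $  match x
   5  $ y P P a    a x x y $    match a
   6  $ y P P      x x y $      expand P → x
   7  $ y P x      x x y $      match x
   8  $ y P        x y $        expand P → x
   9  $ y x        x y $        match x
  10  $ y          y $          match y
Accept reached after 10 steps.

10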